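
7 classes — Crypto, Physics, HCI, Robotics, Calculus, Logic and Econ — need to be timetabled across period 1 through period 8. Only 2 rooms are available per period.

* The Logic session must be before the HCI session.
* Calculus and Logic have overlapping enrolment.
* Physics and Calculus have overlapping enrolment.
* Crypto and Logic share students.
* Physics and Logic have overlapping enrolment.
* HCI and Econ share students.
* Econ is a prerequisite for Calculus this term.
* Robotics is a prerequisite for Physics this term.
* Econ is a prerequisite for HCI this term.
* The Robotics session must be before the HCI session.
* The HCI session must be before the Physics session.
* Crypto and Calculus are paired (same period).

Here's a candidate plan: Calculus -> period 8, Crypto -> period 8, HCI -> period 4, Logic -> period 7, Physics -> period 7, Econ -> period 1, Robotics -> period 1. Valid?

Invalid. Physics and Logic have overlapping enrolment.

Only 2 rooms are available per period — holds.
The HCI session must be before the Physics session — holds.
The Logic session must be before the HCI session — violated.
Crypto and Calculus are paired (same period) — holds.
Econ is a prerequisite for Calculus this term — holds.
Econ is a prerequisite for HCI this term — holds.
Physics and Logic have overlapping enrolment — violated.
HCI and Econ share students — holds.
The Robotics session must be before the HCI session — holds.
Physics and Calculus have overlapping enrolment — holds.
Calculus and Logic have overlapping enrolment — holds.
Crypto and Logic share students — holds.
Robotics is a prerequisite for Physics this term — holds.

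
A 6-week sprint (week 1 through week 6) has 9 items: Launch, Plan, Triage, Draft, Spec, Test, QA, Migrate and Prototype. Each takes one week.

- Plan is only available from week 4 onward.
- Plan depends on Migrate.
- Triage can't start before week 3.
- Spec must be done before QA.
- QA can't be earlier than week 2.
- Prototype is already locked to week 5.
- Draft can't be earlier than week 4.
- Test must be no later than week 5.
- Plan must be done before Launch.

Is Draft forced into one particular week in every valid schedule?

No

Draft can be week 4 (e.g. Migrate=week 1, Triage=week 3, Prototype=week 5, Spec=week 1, Launch=week 5, Plan=week 4, Draft=week 4, QA=week 2, Test=week 1) or week 5 (e.g. Migrate in week 1, Prototype in week 5, Test in week 1, QA in week 2, Triage in week 3, Launch in week 5, Plan in week 4, Spec in week 1, Draft in week 5).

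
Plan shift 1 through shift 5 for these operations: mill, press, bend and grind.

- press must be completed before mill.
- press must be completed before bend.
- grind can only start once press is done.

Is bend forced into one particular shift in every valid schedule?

bend can be shift 2 (e.g. bend -> shift 2, press -> shift 1, mill -> shift 2, grind -> shift 2) or shift 3 (e.g. mill=shift 2; grind=shift 2; press=shift 1; bend=shift 3).

No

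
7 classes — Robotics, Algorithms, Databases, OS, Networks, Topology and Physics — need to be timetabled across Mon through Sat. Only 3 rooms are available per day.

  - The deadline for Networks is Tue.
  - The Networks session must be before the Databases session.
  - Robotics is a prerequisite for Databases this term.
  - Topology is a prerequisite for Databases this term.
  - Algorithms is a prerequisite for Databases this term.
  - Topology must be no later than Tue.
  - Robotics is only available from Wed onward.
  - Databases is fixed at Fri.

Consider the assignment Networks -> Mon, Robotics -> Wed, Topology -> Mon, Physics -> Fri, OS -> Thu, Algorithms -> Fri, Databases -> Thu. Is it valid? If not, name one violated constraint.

Algorithms is a prerequisite for Databases this term — violated.
Topology must be no later than Tue — holds.
Robotics is a prerequisite for Databases this term — holds.
Only 3 rooms are available per day — holds.
The Networks session must be before the Databases session — holds.
Topology is a prerequisite for Databases this term — holds.
Robotics is only available from Wed onward — holds.
Databases is fixed at Fri — violated.
The deadline for Networks is Tue — holds.

No — it violates: Algorithms is a prerequisite for Databases this term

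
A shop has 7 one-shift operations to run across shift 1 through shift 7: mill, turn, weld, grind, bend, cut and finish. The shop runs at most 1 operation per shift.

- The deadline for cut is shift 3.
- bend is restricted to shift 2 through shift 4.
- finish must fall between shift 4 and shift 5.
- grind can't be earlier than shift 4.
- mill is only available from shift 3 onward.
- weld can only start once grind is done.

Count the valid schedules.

32

Splitting on mill: it can be shift 3 (8), shift 4 (4), shift 5 (4), shift 6 (8), shift 7 (8). Listing each branch's schedules as (turn, weld, grind, bend, cut, finish) by shift number:
mill=shift 3: (1,7,6,4,2,5) (2,7,6,4,1,5) (4,7,6,2,1,5) (5,7,6,2,1,4) (6,7,4,2,1,5) (6,7,5,2,1,4) (7,6,4,2,1,5) (7,6,5,2,1,4) — 8.
mill=shift 4: (1,7,6,2,3,5) (1,7,6,3,2,5) (2,7,6,3,1,5) (3,7,6,2,1,5) — 4.
mill=shift 5: (1,7,6,2,3,4) (1,7,6,3,2,4) (2,7,6,3,1,4) (3,7,6,2,1,4) — 4.
mill=shift 6: (1,7,4,2,3,5) (1,7,4,3,2,5) (1,7,5,2,3,4) (1,7,5,3,2,4) (2,7,4,3,1,5) (2,7,5,3,1,4) (3,7,4,2,1,5) (3,7,5,2,1,4) — 8.
mill=shift 7: (1,6,4,2,3,5) (1,6,4,3,2,5) (1,6,5,2,3,4) (1,6,5,3,2,4) (2,6,4,3,1,5) (2,6,5,3,1,4) (3,6,4,2,1,5) (3,6,5,2,1,4) — 8.
Summing: 8 + 4 + 4 + 8 + 8 = 32.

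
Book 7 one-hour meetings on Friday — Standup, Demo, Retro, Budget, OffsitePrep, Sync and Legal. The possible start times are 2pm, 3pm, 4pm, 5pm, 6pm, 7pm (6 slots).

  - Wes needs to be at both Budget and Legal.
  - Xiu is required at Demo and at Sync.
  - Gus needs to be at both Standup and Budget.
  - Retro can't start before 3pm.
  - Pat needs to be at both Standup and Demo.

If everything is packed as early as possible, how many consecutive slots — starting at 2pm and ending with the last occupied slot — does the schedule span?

2 slots

Retro can't be placed before 3pm — that is slot 2 counting from 2pm — so the schedule must run through at least 2 slots.
2 works (last occupied slot: 3pm): for example Legal -> 2pm; Retro -> 3pm; Budget -> 3pm; OffsitePrep -> 2pm; Sync -> 2pm; Demo -> 3pm; Standup -> 2pm.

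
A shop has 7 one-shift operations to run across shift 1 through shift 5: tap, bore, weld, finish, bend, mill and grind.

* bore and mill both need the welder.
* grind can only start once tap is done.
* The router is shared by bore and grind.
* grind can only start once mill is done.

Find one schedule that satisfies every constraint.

finish -> shift 1; grind -> shift 2; bore -> shift 3; weld -> shift 1; tap -> shift 1; mill -> shift 1; bend -> shift 1

Checking: tap(shift 1) before grind(shift 2); mill(shift 1) before grind(shift 2); bore(shift 3) != grind(shift 2); bore(shift 3) != mill(shift 1).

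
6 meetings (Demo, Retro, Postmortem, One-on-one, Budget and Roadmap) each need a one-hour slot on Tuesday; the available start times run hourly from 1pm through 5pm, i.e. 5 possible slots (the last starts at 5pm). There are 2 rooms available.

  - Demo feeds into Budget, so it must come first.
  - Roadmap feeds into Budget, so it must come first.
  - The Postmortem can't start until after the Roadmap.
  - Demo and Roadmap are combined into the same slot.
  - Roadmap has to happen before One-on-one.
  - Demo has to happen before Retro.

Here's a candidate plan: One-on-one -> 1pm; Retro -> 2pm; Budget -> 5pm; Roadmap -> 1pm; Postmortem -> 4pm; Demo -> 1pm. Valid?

Demo has to happen before Retro — holds.
Roadmap has to happen before One-on-one — violated.
There are 2 rooms available — violated.
Demo and Roadmap are combined into the same slot — holds.
Roadmap feeds into Budget, so it must come first — holds.
Demo feeds into Budget, so it must come first — holds.
The Postmortem can't start until after the Roadmap — holds.

Invalid. There are 2 rooms available.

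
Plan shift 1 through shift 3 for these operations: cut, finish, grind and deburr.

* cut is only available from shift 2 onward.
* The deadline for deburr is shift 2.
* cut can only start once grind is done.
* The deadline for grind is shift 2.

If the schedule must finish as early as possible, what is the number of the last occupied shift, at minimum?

shift 2

The precedence chain requires at least 2 distinct shifts.
2 works (last occupied shift: shift 2): for example grind in shift 1; cut in shift 2; deburr in shift 1; finish in shift 1.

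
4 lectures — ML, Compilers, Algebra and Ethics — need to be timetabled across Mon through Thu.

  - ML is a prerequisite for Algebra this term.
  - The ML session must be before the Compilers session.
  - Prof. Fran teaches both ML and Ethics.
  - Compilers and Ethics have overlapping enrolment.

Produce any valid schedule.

Ethics -> Wed; ML -> Mon; Algebra -> Tue; Compilers -> Tue

Checking: ML(Mon) before Algebra(Tue); ML(Mon) before Compilers(Tue); ML(Mon) != Ethics(Wed); Compilers(Tue) != Ethics(Wed).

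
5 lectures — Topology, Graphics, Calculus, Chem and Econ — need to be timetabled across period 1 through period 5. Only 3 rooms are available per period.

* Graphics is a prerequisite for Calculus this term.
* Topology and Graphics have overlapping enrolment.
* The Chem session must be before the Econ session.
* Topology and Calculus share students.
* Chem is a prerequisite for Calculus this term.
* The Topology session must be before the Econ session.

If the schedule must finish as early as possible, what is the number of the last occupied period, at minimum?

The precedence chain requires at least 2 distinct periods.
With at most 3 per period and 5 lectures, at least 2 periods are needed.
Could 2 periods be enough, i.e. nothing placed later than period 2? No: Calculus must come after Chem (at period 1 or later) → {period 2}; Chem must come before Calculus (at period 2 or earlier) → {period 1}; Graphics must come before Calculus (at period 2 or earlier) → {period 1}; Econ must come after Chem (at period 1 or later) → {period 2}; Topology must come before Econ (at period 2 or earlier) → {period 1}; Graphics can't share with Topology (period 1) → nothing is left.
So 2 periods is not enough.
3 works (last occupied period: period 3): for example Econ in period 2; Topology in period 1; Chem in period 1; Calculus in period 3; Graphics in period 2.

period 3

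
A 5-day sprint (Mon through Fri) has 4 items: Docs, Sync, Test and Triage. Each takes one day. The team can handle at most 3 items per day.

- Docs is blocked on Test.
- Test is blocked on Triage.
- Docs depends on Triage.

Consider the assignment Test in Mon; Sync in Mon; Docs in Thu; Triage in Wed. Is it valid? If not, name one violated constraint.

No — it violates: Test is blocked on Triage

Test is blocked on Triage — violated.
The team can handle at most 3 items per day — holds.
Docs is blocked on Test — holds.
Docs depends on Triage — holds.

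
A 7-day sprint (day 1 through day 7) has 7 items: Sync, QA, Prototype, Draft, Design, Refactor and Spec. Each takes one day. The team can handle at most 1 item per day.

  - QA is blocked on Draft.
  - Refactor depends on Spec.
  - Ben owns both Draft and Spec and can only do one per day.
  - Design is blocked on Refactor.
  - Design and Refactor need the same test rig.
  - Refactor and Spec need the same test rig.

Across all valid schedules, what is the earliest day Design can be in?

day 3

Precedence pushes Design to at least day 3.
Design at day 3 is achievable: Draft in day 4; Prototype in day 7; QA in day 5; Spec in day 1; Refactor in day 2; Design in day 3; Sync in day 6.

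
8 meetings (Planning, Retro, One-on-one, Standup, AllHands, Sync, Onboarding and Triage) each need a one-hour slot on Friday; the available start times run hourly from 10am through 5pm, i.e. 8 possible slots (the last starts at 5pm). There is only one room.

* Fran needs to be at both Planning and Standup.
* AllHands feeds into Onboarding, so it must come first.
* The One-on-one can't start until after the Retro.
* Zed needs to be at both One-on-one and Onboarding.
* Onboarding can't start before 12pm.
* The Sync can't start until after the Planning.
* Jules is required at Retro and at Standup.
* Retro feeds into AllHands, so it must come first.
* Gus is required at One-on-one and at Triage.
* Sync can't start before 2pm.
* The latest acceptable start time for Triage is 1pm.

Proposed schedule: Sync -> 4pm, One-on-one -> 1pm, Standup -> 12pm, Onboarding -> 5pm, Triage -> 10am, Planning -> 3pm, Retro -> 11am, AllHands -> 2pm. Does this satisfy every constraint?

The Sync can't start until after the Planning — holds.
AllHands feeds into Onboarding, so it must come first — holds.
The latest acceptable start time for Triage is 1pm — holds.
There is only one room — holds.
Zed needs to be at both One-on-one and Onboarding — holds.
Jules is required at Retro and at Standup — holds.
Fran needs to be at both Planning and Standup — holds.
Onboarding can't start before 12pm — holds.
The One-on-one can't start until after the Retro — holds.
Retro feeds into AllHands, so it must come first — holds.
Sync can't start before 2pm — holds.
Gus is required at One-on-one and at Triage — holds.

Yes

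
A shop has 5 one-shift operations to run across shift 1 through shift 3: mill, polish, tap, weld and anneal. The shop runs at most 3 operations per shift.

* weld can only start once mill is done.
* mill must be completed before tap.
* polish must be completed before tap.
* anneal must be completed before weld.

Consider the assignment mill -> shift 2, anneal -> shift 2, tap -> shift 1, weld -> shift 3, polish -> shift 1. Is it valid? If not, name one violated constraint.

Invalid. mill must be completed before tap.

The shop runs at most 3 operations per shift — holds.
weld can only start once mill is done — holds.
anneal must be completed before weld — holds.
mill must be completed before tap — violated.
polish must be completed before tap — violated.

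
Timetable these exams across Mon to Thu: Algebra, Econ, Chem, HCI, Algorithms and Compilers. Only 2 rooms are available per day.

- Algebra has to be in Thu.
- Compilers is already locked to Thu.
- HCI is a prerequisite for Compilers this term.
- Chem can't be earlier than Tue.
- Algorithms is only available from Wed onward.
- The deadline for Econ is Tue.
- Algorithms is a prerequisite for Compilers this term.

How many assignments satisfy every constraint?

9

Splitting on Econ: it can be Mon (5), Tue (4). Listing each branch's schedules as (Algebra, Chem, HCI, Algorithms, Compilers):
Econ=Mon: (Thu,Tue,Mon,Wed,Thu) (Thu,Tue,Tue,Wed,Thu) (Thu,Tue,Wed,Wed,Thu) (Thu,Wed,Mon,Wed,Thu) (Thu,Wed,Tue,Wed,Thu) — 5.
Econ=Tue: (Thu,Tue,Mon,Wed,Thu) (Thu,Tue,Wed,Wed,Thu) (Thu,Wed,Mon,Wed,Thu) (Thu,Wed,Tue,Wed,Thu) — 4.
Summing: 5 + 4 = 9.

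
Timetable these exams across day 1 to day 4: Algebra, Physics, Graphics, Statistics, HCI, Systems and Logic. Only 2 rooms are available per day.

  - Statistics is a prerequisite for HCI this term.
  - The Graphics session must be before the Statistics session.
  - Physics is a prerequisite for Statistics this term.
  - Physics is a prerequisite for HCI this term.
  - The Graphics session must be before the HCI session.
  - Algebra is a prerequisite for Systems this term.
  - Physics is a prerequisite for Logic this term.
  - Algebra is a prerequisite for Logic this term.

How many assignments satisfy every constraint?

25

Splitting on Algebra: it can be day 1 (12), day 2 (12), day 3 (1). Listing each branch's schedules as (Physics, Graphics, Statistics, HCI, Systems, Logic) by day number:
Algebra=day 1: (1,2,3,4,2,3) (1,2,3,4,2,4) (1,2,3,4,3,2) (1,2,3,4,3,4) (1,2,3,4,4,2) (1,2,3,4,4,3) (2,1,3,4,2,3) (2,1,3,4,2,4) (2,1,3,4,3,4) (2,1,3,4,4,3) (2,2,3,4,3,4) (2,2,3,4,4,3) — 12.
Algebra=day 2: (1,1,2,3,3,4) (1,1,2,3,4,3) (1,1,2,3,4,4) (1,1,2,4,3,3) (1,1,2,4,3,4) (1,1,2,4,4,3) (1,1,3,4,3,4) (1,1,3,4,4,3) (1,2,3,4,3,4) (1,2,3,4,4,3) (2,1,3,4,3,4) (2,1,3,4,4,3) — 12.
Algebra=day 3: (1,1,2,3,4,4) — 1.
Summing: 12 + 12 + 1 = 25.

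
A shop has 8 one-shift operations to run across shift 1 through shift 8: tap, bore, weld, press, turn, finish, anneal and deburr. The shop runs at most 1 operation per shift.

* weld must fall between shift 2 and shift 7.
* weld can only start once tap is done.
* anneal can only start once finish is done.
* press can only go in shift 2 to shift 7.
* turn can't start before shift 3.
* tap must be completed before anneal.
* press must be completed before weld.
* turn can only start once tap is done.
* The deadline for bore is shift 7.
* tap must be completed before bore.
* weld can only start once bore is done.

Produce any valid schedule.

tap=shift 1, press=shift 2, weld=shift 4, deburr=shift 8, turn=shift 5, anneal=shift 7, finish=shift 6, bore=shift 3

Checking: tap(shift 1) before weld(shift 4); finish(shift 6) before anneal(shift 7); press(shift 2) before weld(shift 4); tap(shift 1) before anneal(shift 7); tap(shift 1) before turn(shift 5); tap(shift 1) before bore(shift 3); bore(shift 3) before weld(shift 4); bore=shift 3 in [shift 1,shift 7]; press=shift 2 in [shift 2,shift 7]; weld=shift 4 in [shift 2,shift 7]; turn=shift 5 in [shift 3,shift 8]; max 1 per shift (cap 1).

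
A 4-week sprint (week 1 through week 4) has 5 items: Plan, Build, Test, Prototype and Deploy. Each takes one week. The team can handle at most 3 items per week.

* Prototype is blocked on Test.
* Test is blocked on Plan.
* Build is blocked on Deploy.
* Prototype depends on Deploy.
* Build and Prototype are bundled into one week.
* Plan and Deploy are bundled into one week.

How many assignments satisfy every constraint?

Enumerating: Build -> week 3; Test -> week 2; Deploy -> week 1; Plan -> week 1; Prototype -> week 3 | Test in week 2; Plan in week 1; Build in week 4; Prototype in week 4; Deploy in week 1 | Deploy=week 1; Prototype=week 4; Build=week 4; Test=week 3; Plan=week 1 | Deploy -> week 2; Build -> week 4; Test -> week 3; Prototype -> week 4; Plan -> week 2.

4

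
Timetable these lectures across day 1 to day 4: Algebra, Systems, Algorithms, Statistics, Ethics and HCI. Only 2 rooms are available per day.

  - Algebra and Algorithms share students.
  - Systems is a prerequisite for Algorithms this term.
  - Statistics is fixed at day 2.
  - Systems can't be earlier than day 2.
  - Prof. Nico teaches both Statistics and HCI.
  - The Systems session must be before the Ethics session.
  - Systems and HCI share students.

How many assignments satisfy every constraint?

Splitting on Algebra: it can be day 1 (11), day 2 (1), day 3 (5), day 4 (4). Listing each branch's schedules as (Systems, Algorithms, Statistics, Ethics, HCI) by day number:
Algebra=day 1: (2,3,2,3,1) (2,3,2,3,4) (2,3,2,4,1) (2,3,2,4,3) (2,3,2,4,4) (2,4,2,3,1) (2,4,2,3,3) (2,4,2,3,4) (2,4,2,4,1) (2,4,2,4,3) (3,4,2,4,1) — 11.
Algebra=day 2: (3,4,2,4,1) — 1.
Algebra=day 3: (2,4,2,3,1) (2,4,2,3,4) (2,4,2,4,1) (2,4,2,4,3) (3,4,2,4,1) — 5.
Algebra=day 4: (2,3,2,3,1) (2,3,2,3,4) (2,3,2,4,1) (2,3,2,4,3) — 4.
Summing: 11 + 1 + 5 + 4 = 21.

21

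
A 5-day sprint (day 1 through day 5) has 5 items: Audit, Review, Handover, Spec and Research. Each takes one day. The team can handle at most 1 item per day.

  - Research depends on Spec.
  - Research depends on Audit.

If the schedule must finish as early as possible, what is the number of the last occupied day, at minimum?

The precedence chain requires at least 2 distinct days.
With at most 1 per day and 5 tasks, at least 5 days are needed.
5 works (last occupied day: day 5): for example Audit -> day 1; Review -> day 4; Spec -> day 2; Handover -> day 5; Research -> day 3.

5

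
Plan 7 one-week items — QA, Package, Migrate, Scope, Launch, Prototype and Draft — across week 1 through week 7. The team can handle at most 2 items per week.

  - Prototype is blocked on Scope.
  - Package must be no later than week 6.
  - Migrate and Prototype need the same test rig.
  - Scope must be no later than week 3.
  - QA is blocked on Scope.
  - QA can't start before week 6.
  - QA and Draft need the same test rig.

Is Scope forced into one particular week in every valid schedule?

No

Scope can be week 1 (e.g. Prototype=week 2; Launch=week 2; Package=week 1; QA=week 6; Migrate=week 3; Draft=week 3; Scope=week 1) or week 2 (e.g. Package=week 1, Migrate=week 1, Prototype=week 3, Launch=week 2, Draft=week 3, Scope=week 2, QA=week 6).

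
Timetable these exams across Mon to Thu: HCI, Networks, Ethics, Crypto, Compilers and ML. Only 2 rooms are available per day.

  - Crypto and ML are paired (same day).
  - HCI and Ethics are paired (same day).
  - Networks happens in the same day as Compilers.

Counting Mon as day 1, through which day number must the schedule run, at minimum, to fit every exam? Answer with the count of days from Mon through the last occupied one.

3 days

With at most 2 per day and 6 exams, at least 3 days are needed.
3 works (last occupied day: Wed): for example ML in Wed; Ethics in Mon; Crypto in Wed; Networks in Tue; Compilers in Tue; HCI in Mon.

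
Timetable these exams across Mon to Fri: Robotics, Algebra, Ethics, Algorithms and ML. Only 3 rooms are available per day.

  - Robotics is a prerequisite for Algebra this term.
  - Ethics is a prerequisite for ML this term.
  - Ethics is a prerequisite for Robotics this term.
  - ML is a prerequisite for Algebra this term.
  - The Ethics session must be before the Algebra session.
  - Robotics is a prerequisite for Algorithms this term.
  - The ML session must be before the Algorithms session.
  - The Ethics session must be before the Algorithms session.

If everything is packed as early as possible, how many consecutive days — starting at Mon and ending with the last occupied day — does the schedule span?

The precedence chain requires at least 3 distinct days.
With at most 3 per day and 5 exams, at least 2 days are needed.
3 works (last occupied day: Wed): for example Algebra in Wed, Algorithms in Wed, Ethics in Mon, ML in Tue, Robotics in Tue.

3 days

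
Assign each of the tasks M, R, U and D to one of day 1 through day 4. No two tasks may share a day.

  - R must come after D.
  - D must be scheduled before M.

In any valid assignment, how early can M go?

Precedence pushes M to at least day 2.
M at day 2 is achievable: R=day 3, D=day 1, M=day 2, U=day 4.

day 2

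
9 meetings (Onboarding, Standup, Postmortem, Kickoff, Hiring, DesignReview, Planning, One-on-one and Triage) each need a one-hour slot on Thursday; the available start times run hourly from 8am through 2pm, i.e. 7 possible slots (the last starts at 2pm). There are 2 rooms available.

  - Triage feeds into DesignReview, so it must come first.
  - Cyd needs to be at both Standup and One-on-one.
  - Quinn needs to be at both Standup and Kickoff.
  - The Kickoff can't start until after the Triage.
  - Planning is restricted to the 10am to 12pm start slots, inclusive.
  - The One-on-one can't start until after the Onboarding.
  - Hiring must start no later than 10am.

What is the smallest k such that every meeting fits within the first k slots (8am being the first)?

The precedence chain requires at least 2 distinct slots.
With at most 2 per slot and 9 meetings, at least 5 slots are needed.
Planning can't be placed before 10am — that is slot 3 counting from 8am — so the schedule must run through at least 3 slots.
5 works (last occupied slot: 12pm): for example Hiring=8am, Postmortem=11am, Planning=10am, Kickoff=9am, DesignReview=10am, Triage=8am, Standup=12pm, Onboarding=9am, One-on-one=11am.

5 slots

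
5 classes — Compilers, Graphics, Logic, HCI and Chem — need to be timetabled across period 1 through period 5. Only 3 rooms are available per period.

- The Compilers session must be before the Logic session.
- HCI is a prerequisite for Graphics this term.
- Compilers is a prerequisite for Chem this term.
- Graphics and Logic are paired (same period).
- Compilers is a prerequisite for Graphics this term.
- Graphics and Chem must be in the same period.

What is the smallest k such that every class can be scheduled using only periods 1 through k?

The precedence chain requires at least 2 distinct periods.
With at most 3 per period and 5 classes, at least 2 periods are needed.
2 works (last occupied period: period 2): for example Chem=period 2, Compilers=period 1, Graphics=period 2, Logic=period 2, HCI=period 1.

2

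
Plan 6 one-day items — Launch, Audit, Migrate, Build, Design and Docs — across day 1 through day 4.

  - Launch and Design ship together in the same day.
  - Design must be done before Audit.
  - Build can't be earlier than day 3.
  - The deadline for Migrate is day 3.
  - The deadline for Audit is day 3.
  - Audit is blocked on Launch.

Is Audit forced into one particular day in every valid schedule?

Audit can be day 2 (e.g. Audit=day 2; Docs=day 1; Build=day 3; Launch=day 1; Design=day 1; Migrate=day 1) or day 3 (e.g. Build -> day 3, Launch -> day 1, Design -> day 1, Migrate -> day 1, Docs -> day 1, Audit -> day 3).

No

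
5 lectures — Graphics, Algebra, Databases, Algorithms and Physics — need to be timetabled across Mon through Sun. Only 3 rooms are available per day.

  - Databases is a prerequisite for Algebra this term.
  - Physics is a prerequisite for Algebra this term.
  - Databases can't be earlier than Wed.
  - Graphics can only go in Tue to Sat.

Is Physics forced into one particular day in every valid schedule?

No

Physics can be Mon (e.g. Databases -> Wed, Algebra -> Thu, Physics -> Mon, Algorithms -> Mon, Graphics -> Tue) or Tue (e.g. Databases=Wed, Graphics=Tue, Physics=Tue, Algebra=Thu, Algorithms=Mon).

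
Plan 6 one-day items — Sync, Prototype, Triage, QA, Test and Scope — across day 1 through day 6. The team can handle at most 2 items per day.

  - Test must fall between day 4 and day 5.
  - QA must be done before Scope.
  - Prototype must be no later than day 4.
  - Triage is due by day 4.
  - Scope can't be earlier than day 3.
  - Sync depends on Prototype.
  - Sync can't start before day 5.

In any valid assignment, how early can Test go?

day 4

Test is available from day 4; Test's own window allows nothing later than day 5.
Test at day 4 is achievable: Triage in day 1, Sync in day 5, Prototype in day 1, Test in day 4, QA in day 2, Scope in day 3.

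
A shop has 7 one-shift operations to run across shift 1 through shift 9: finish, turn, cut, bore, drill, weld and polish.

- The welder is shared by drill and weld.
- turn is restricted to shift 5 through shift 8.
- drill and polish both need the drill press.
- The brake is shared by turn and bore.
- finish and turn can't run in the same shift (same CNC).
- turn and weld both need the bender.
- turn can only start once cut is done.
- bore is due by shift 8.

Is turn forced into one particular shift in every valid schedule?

No

turn can be shift 5 (e.g. polish -> shift 2; drill -> shift 1; weld -> shift 2; cut -> shift 1; turn -> shift 5; bore -> shift 1; finish -> shift 1) or shift 6 (e.g. drill=shift 1, finish=shift 1, weld=shift 2, polish=shift 2, turn=shift 6, cut=shift 1, bore=shift 1).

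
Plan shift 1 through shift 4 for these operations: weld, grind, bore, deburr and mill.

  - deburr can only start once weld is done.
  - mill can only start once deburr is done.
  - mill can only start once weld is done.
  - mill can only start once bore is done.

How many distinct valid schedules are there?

44

Splitting on weld: it can be shift 1 (32), shift 2 (12). Listing each branch's schedules as (grind, bore, deburr, mill) by shift number:
weld=shift 1: (1,1,2,3) (1,1,2,4) (1,1,3,4) (1,2,2,3) (1,2,2,4) (1,2,3,4) (1,3,2,4) (1,3,3,4) (2,1,2,3) (2,1,2,4) (2,1,3,4) (2,2,2,3) (2,2,2,4) (2,2,3,4) (2,3,2,4) (2,3,3,4) (3,1,2,3) (3,1,2,4) (3,1,3,4) (3,2,2,3) (3,2,2,4) (3,2,3,4) (3,3,2,4) (3,3,3,4) (4,1,2,3) (4,1,2,4) (4,1,3,4) (4,2,2,3) (4,2,2,4) (4,2,3,4) (4,3,2,4) (4,3,3,4) — 32.
weld=shift 2: (1,1,3,4) (1,2,3,4) (1,3,3,4) (2,1,3,4) (2,2,3,4) (2,3,3,4) (3,1,3,4) (3,2,3,4) (3,3,3,4) (4,1,3,4) (4,2,3,4) (4,3,3,4) — 12.
Summing: 32 + 12 = 44.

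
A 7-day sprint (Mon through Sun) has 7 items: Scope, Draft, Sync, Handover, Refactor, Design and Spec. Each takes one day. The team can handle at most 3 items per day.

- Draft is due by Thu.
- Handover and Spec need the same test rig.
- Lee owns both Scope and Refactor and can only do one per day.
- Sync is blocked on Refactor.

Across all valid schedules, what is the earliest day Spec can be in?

Mon

Spec at Mon is achievable: Spec -> Mon; Handover -> Tue; Scope -> Tue; Design -> Wed; Sync -> Tue; Refactor -> Mon; Draft -> Mon.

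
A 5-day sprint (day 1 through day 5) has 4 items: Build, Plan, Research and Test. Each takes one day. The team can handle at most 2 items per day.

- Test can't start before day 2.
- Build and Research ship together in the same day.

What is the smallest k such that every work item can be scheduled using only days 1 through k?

2 days

With at most 2 per day and 4 work items, at least 2 days are needed.
Test can't be placed before day 2, so the schedule must run through at least day 2.
2 works (last occupied day: day 2): for example Research=day 1, Plan=day 2, Build=day 1, Test=day 2.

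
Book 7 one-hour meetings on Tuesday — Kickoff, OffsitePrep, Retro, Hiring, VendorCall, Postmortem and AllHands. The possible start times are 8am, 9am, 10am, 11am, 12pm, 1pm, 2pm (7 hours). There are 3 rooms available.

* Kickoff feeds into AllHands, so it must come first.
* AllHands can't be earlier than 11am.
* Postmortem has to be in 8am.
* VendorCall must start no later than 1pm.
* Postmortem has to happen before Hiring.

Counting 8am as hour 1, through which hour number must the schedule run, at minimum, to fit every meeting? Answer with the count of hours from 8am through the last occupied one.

4

The precedence chain requires at least 2 distinct hours.
With at most 3 per hour and 7 meetings, at least 3 hours are needed.
AllHands can't be placed before 11am — that is hour 4 counting from 8am — so the schedule must run through at least 4 hours.
4 works (last occupied hour: 11am): for example Postmortem=8am; Retro=9am; VendorCall=9am; OffsitePrep=8am; Hiring=9am; Kickoff=8am; AllHands=11am.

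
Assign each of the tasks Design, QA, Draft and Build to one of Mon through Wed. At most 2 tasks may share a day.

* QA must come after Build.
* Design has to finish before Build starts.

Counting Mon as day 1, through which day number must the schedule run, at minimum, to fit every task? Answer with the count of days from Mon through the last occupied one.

3

The precedence chain requires at least 3 distinct days.
With at most 2 per day and 4 tasks, at least 2 days are needed.
3 works (last occupied day: Wed): for example Draft=Mon; QA=Wed; Build=Tue; Design=Mon.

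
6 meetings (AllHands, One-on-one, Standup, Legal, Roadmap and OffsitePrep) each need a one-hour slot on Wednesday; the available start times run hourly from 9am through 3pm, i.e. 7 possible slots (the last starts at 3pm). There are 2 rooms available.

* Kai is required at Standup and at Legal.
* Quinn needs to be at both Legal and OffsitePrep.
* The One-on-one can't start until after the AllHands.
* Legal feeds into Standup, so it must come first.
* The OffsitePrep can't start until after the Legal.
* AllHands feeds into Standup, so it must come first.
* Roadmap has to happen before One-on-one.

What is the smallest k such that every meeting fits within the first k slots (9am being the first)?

3 slots

The precedence chain requires at least 2 distinct slots.
With at most 2 per slot and 6 meetings, at least 3 slots are needed.
3 works (last occupied slot: 11am): for example One-on-one=10am; OffsitePrep=11am; Legal=10am; AllHands=9am; Roadmap=9am; Standup=11am.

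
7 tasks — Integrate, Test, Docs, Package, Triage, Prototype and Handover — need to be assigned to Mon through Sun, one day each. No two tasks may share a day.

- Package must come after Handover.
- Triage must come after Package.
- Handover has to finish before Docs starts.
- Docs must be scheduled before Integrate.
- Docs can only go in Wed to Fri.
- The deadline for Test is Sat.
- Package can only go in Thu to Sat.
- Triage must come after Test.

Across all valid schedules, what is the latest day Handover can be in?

Downstream work caps Handover at Thu.
Handover at Wed is achievable: Package in Fri; Handover in Wed; Integrate in Sun; Test in Mon; Triage in Sat; Prototype in Tue; Docs in Thu.
Nothing later works — the capacity limit rule out every day after Wed.

Wed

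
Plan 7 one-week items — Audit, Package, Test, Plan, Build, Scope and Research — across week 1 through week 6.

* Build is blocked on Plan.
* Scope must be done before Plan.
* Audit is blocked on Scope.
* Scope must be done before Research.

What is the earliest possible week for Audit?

week 2

Precedence pushes Audit to at least week 2.
Audit at week 2 is achievable: Plan -> week 2; Build -> week 3; Test -> week 1; Audit -> week 2; Package -> week 1; Research -> week 2; Scope -> week 1.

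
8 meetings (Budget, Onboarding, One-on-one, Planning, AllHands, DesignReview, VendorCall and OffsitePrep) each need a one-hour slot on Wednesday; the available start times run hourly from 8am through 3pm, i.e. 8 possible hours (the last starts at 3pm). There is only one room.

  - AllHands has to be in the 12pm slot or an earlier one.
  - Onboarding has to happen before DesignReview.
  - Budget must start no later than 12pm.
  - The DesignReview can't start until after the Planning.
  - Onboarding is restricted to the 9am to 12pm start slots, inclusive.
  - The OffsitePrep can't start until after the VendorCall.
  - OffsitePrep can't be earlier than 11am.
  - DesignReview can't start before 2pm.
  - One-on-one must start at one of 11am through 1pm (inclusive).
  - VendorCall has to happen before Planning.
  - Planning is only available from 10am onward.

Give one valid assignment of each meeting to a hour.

One-on-one -> 11am; Onboarding -> 9am; VendorCall -> 12pm; AllHands -> 10am; DesignReview -> 2pm; Planning -> 1pm; Budget -> 8am; OffsitePrep -> 3pm

Checking: VendorCall(12pm) before OffsitePrep(3pm); Planning(1pm) before DesignReview(2pm); Onboarding(9am) before DesignReview(2pm); VendorCall(12pm) before Planning(1pm); Planning=1pm in [10am,3pm]; Onboarding=9am in [9am,12pm]; AllHands=10am in [8am,12pm]; One-on-one=11am in [11am,1pm]; OffsitePrep=3pm in [11am,3pm]; Budget=8am in [8am,12pm]; DesignReview=2pm in [2pm,3pm]; max 1 per hour (cap 1).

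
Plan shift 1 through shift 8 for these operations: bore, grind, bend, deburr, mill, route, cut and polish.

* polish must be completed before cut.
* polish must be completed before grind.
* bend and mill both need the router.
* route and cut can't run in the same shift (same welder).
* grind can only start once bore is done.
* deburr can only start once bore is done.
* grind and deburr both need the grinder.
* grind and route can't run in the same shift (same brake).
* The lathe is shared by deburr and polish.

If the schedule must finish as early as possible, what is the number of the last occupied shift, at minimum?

shift 3

The precedence chain requires at least 2 distinct shifts.
Could 2 shifts be enough, i.e. nothing placed later than shift 2? No: grind must come after polish (at shift 1 or later) → {shift 2}; deburr must come after bore (at shift 1 or later) → {shift 2}; deburr can't share with grind (shift 2) → nothing is left.
So 2 shifts is not enough.
3 works (last occupied shift: shift 3): for example cut in shift 2, deburr in shift 3, bore in shift 1, grind in shift 2, bend in shift 1, polish in shift 1, mill in shift 2, route in shift 1.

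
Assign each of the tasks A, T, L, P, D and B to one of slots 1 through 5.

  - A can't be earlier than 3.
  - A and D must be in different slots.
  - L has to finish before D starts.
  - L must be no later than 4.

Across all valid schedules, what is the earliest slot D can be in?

Precedence pushes D to at least 2.
D at 2 is achievable: D -> 2; A -> 3; P -> 1; T -> 1; L -> 1; B -> 1.

2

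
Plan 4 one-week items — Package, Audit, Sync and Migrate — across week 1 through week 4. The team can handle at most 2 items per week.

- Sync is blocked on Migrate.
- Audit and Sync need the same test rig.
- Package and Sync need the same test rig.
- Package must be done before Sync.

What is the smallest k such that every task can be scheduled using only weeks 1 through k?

The precedence chain requires at least 2 distinct weeks.
With at most 2 per week and 4 tasks, at least 2 weeks are needed.
Could 2 weeks be enough, i.e. nothing placed later than week 2? No: Sync must come after Package (at week 1 or later) → {week 2}; Package must come before Sync (at week 2 or earlier) → {week 1}; Migrate must come before Sync (at week 2 or earlier) → {week 1}; Audit can't share with Sync (week 2) → {week 1}; that puts Package, Audit and Migrate all in week 1 — more than 2 per week.
So 2 weeks is not enough.
3 works (last occupied week: week 3): for example Package=week 1, Migrate=week 1, Audit=week 3, Sync=week 2.

3 weeks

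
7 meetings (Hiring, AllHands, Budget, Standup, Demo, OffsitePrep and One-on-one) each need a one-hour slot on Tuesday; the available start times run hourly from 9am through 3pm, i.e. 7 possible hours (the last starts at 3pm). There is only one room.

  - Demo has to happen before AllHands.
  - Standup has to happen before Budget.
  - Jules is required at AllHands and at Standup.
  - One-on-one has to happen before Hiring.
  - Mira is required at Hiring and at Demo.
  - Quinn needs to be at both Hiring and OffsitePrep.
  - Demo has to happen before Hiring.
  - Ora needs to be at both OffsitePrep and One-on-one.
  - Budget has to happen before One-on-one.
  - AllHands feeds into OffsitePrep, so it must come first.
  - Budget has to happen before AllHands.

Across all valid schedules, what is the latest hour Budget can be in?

Precedence pushes Budget to at least 10am; downstream work caps Budget at 1pm.
Budget at 11am is achievable: Demo in 9am, Hiring in 2pm, Standup in 10am, Budget in 11am, OffsitePrep in 3pm, AllHands in 12pm, One-on-one in 1pm.
Nothing later works — the conflict and capacity constraints rule out every hour after 11am.

11am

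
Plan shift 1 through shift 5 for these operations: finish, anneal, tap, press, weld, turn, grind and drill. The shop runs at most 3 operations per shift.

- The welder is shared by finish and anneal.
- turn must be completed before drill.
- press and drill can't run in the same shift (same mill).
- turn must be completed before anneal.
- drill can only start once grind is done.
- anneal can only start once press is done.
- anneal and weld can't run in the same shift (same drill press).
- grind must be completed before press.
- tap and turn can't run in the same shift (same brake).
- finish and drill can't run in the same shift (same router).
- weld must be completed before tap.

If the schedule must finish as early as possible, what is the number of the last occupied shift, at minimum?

shift 3

The precedence chain requires at least 3 distinct shifts.
With at most 3 per shift and 8 operations, at least 3 shifts are needed.
3 works (last occupied shift: shift 3): for example anneal -> shift 3; weld -> shift 1; turn -> shift 1; press -> shift 2; drill -> shift 3; grind -> shift 1; tap -> shift 2; finish -> shift 2.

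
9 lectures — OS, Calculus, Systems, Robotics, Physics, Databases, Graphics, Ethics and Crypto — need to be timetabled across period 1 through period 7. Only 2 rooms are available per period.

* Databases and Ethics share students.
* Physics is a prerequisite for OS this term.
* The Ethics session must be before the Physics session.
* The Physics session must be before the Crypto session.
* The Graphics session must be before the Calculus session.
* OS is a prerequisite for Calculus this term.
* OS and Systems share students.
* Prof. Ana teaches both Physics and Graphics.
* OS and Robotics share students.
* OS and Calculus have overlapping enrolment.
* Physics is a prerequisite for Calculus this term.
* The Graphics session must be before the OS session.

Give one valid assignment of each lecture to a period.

Ethics=period 1; Physics=period 2; Crypto=period 3; Robotics=period 4; Systems=period 2; Databases=period 5; Graphics=period 1; Calculus=period 4; OS=period 3

Checking: Physics(period 2) before Calculus(period 4); Ethics(period 1) before Physics(period 2); Graphics(period 1) before Calculus(period 4); Physics(period 2) before Crypto(period 3); Physics(period 2) before OS(period 3); OS(period 3) before Calculus(period 4); Graphics(period 1) before OS(period 3); OS(period 3) != Calculus(period 4); Physics(period 2) != Graphics(period 1); OS(period 3) != Robotics(period 4); Databases(period 5) != Ethics(period 1); OS(period 3) != Systems(period 2); max 2 per period (cap 2).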